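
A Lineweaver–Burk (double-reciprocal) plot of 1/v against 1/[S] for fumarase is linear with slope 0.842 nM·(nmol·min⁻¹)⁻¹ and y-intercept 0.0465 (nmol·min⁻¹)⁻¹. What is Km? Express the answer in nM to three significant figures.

y-intercept = 1/Vmax ⇒ Vmax = 21.5 nmol·min⁻¹; slope = Km/Vmax ⇒ Km = slope × Vmax.
Km = 0.842 × 21.5 = 18.1 nM.

18.1 nM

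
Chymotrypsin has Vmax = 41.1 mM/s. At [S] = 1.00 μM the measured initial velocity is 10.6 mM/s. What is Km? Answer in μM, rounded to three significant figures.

v/Vmax = 10.6/41.1 = 0.2579 = [S]/(Km+[S]).
So Km + [S] = [S]/0.2579 = 3.877 μM, giving Km = 3.877 − 1.00 = 2.88 μM.

2.88 μM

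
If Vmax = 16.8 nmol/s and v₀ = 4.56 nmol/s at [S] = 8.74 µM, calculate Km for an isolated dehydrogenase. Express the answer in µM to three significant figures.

From v = Vmax[S]/(Km+[S]), Km = [S](Vmax − v)/v.
Km = 8.74 × (16.8 − 4.56) / 4.56 = 107.0/4.56 = 23.5 µM.

23.5 µM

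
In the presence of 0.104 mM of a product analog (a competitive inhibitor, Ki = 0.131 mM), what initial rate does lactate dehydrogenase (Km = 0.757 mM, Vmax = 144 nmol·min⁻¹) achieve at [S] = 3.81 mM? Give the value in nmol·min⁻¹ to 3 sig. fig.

α = 1 + [I]/Ki = 1 + 0.104/0.131 = 1.794.
For a competitive inhibitor, Vmax is unchanged and the apparent Km becomes α·Km: Km,app = 1.36 mM, Vmax,app = 144 nmol·min⁻¹.
v = Vmax,app·[S]/(Km,app + [S]) = 144 × 3.81/(1.36 + 3.81) = 106 nmol·min⁻¹.

106 nmol·min⁻¹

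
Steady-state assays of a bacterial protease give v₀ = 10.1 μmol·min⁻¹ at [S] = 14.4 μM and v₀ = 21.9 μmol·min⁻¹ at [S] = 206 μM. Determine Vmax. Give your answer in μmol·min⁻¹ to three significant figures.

In reciprocal form, 1/v = (Km/Vmax)·(1/[S]) + 1/Vmax. The two points give (1/[S], 1/v) = (0.06944, 0.09901) and (0.004854, 0.04566).
Slope = (0.09901 − 0.04566)/(0.06944 − 0.004854) = 0.8259; intercept = 0.09901 − 0.8259×0.06944 = 0.04165.
Vmax = 1/intercept = 24.0 μmol·min⁻¹; Km = slope × Vmax = 0.8259 × 24.0 = 19.8 μM.

24.0 μmol·min⁻¹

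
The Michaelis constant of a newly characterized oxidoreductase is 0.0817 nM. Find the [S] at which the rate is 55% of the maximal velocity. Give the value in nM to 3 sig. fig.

0.0999 nM

v/Vmax = [S]/(Km+[S]) = 0.55, so [S] = Km·0.55/(1 − 0.55) = 0.0817 × 1.222.
[S] = 0.0999 nM.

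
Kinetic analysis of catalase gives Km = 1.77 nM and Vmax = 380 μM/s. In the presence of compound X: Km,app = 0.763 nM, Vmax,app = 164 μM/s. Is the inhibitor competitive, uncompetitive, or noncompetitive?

Both Km and Vmax decrease by the same factor (~2.32-fold) — characteristic of uncompetitive inhibition.

uncompetitive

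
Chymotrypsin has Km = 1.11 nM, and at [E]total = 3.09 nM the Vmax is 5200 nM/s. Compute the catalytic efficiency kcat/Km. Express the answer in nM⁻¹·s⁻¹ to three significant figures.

kcat = Vmax/[E]total = 5200/3.09 = 1680 s⁻¹.
kcat/Km = 1680/1.11 = 1520 nM⁻¹·s⁻¹.

1520 nM⁻¹·s⁻¹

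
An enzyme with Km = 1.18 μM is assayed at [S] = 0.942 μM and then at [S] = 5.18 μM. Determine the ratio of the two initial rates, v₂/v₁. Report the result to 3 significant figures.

The fractional saturations are [S]/(Km+[S]) = 0.942/2.122 = 0.4439 and 5.18/6.360 = 0.8145.
v₂/v₁ is just their ratio: 0.8145/0.4439 = 1.83.

1.83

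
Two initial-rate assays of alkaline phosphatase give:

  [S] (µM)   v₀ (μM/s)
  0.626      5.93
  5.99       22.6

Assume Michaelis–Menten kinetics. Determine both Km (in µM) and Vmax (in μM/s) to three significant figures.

From v = Vmax[S]/(Km+[S]), each point gives Vmax = v(Km+[S])/[S].
Equating: 5.93(Km+0.626)/0.626 = 22.6(Km+5.99)/5.99.
9.473·Km + 5.93 = 3.773·Km + 22.6, so (9.473 − 3.773)·Km = 22.6 − 5.93.
Km = 16.67/5.700 = 2.92 µM; then Vmax = 5.93(2.92+0.626)/0.626 = 33.6 μM/s.

Km = 2.92 µM; Vmax = 33.6 μM/s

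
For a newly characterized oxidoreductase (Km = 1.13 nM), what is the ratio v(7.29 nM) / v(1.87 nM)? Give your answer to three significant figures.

Since Vmax cancels, v₂/v₁ = [S]₂(Km+[S]₁) / [S]₁(Km+[S]₂).
= 7.29×(1.13+1.87) / (1.87×(1.13+7.29)) = 21.87/15.75 = 1.39.

1.39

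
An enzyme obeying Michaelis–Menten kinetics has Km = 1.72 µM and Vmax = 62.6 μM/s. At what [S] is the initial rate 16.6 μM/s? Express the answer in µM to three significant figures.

0.621 µM

Rearranging v = Vmax[S]/(Km+[S]) gives [S] = Km·v/(Vmax − v).
[S] = 1.72 × 16.6 / (62.6 − 16.6) = 28.55/46.00 = 0.621 µM.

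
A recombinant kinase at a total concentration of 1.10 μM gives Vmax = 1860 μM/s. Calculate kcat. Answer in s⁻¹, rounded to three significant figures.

kcat = Vmax/[E]total = 1860 μM/s / 1.10 μM = 1690 s⁻¹.

1690 s⁻¹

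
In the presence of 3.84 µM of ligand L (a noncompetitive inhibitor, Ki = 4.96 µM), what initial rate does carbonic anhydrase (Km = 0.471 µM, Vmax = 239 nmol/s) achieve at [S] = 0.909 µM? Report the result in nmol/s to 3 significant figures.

α = 1 + [I]/Ki = 1 + 3.84/4.96 = 1.774.
For a noncompetitive inhibitor, Vmax is reduced to Vmax/α while Km is unchanged: Km,app = 0.471 µM, Vmax,app = 135 nmol/s.
v = Vmax,app·[S]/(Km,app + [S]) = 135 × 0.909/(0.471 + 0.909) = 88.7 nmol/s.

88.7 nmol/s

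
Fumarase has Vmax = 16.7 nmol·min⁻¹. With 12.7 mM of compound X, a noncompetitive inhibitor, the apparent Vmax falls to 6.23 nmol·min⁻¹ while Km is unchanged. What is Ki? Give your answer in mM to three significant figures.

7.56 mM

Noncompetitive: Vmax,app = Vmax/α with α = 1 + [I]/Ki.
α = Vmax/Vmax,app = 16.7/6.23 = 2.681.
Since α = 1 + [I]/Ki, [I]/Ki = 2.681 − 1 = 1.681 and Ki = 12.7/1.681 = 7.56 mM.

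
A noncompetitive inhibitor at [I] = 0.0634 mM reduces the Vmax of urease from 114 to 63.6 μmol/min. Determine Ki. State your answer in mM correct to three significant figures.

0.0800 mM

Noncompetitive: Vmax,app = Vmax/α with α = 1 + [I]/Ki.
α = Vmax/Vmax,app = 114/63.6 = 1.792.
Ki = [I]/(α − 1) = 0.0634/0.7925 = 0.0800 mM.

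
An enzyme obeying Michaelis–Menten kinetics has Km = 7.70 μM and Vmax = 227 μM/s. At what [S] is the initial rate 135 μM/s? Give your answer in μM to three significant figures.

11.3 μM

Rearranging v = Vmax[S]/(Km+[S]) gives [S] = Km·v/(Vmax − v).
[S] = 7.70 × 135 / (227 − 135) = 1040/92.00 = 11.3 μM.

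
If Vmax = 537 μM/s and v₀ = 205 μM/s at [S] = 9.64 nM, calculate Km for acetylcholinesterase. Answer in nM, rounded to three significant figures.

15.6 nM

v/Vmax = 205/537 = 0.3818 = [S]/(Km+[S]).
So Km + [S] = [S]/0.3818 = 25.25 nM, giving Km = 25.25 − 9.64 = 15.6 nM.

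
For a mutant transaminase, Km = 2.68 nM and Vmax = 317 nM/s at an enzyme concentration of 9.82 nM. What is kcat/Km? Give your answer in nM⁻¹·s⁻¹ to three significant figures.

12.0 nM⁻¹·s⁻¹

kcat = Vmax/[E]total = 317/9.82 = 32.3 s⁻¹.
kcat/Km = 32.3/2.68 = 12.0 nM⁻¹·s⁻¹.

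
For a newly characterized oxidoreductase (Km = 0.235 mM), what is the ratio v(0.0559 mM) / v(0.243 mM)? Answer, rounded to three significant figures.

0.378

The fractional saturations are [S]/(Km+[S]) = 0.243/0.4780 = 0.5084 and 0.0559/0.2909 = 0.1922.
v₂/v₁ is just their ratio: 0.1922/0.5084 = 0.378.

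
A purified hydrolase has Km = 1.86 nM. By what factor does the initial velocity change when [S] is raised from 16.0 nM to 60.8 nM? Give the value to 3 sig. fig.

The fractional saturations are [S]/(Km+[S]) = 16.0/17.86 = 0.8959 and 60.8/62.66 = 0.9703.
v₂/v₁ is just their ratio: 0.9703/0.8959 = 1.08.

1.08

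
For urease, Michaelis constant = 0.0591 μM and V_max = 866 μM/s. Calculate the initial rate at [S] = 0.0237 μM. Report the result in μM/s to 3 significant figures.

[S]/(Km+[S]) = 0.0237/0.08280 = 0.2862, the fractional saturation.
v = 0.2862 × Vmax = 0.2862 × 866 = 248 μM/s.

248 μM/s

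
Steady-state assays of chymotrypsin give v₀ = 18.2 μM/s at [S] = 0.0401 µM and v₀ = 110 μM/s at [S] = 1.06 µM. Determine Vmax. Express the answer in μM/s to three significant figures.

In reciprocal form, 1/v = (Km/Vmax)·(1/[S]) + 1/Vmax. The two points give (1/[S], 1/v) = (24.94, 0.05495) and (0.9434, 0.009091).
Slope = (0.05495 − 0.009091)/(24.94 − 0.9434) = 0.001911; intercept = 0.05495 − 0.001911×24.94 = 0.007288.
Vmax = 1/intercept = 137 μM/s; Km = slope × Vmax = 0.001911 × 137 = 0.262 µM.

137 μM/s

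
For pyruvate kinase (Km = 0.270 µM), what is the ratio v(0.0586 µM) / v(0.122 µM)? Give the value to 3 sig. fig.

0.573

Since Vmax cancels, v₂/v₁ = [S]₂(Km+[S]₁) / [S]₁(Km+[S]₂).
= 0.0586×(0.270+0.122) / (0.122×(0.270+0.0586)) = 0.02297/0.04009 = 0.573.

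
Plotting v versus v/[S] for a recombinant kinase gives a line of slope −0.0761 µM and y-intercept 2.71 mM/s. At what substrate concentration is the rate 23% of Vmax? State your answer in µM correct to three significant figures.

The Eadie–Hofstee slope gives Km = 0.0761 µM (slope = −Km).
v/Vmax = [S]/(Km+[S]) = 0.23 ⇒ [S] = Km·0.23/(1−0.23) = 0.0761 × 0.2987 = 0.0227 µM.

0.0227 µM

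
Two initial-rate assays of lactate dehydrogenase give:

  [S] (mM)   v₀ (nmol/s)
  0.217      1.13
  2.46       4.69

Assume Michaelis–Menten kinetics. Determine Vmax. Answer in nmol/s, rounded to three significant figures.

In reciprocal form, 1/v = (Km/Vmax)·(1/[S]) + 1/Vmax. The two points give (1/[S], 1/v) = (4.608, 0.8850) and (0.4065, 0.2132).
Slope = (0.8850 − 0.2132)/(4.608 − 0.4065) = 0.1599; intercept = 0.8850 − 0.1599×4.608 = 0.1482.
Vmax = 1/intercept = 6.75 nmol/s; Km = slope × Vmax = 0.1599 × 6.75 = 1.08 mM.

6.75 nmol/s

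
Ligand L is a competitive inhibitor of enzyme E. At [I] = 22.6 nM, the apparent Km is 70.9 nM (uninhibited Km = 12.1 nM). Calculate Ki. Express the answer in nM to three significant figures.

4.65 nM

Competitive: Km,app = α·Km with α = 1 + [I]/Ki.
α = Km,app/Km = 70.9/12.1 = 5.860.
Since α = 1 + [I]/Ki, [I]/Ki = 5.860 − 1 = 4.860 and Ki = 22.6/4.860 = 4.65 nM.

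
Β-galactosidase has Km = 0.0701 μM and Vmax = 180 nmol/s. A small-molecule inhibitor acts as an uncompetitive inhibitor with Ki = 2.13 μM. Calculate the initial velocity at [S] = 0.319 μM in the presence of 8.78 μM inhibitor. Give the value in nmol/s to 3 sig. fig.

α = 1 + [I]/Ki = 1 + 8.78/2.13 = 5.122.
For an uncompetitive inhibitor, both parameters are divided by α, giving Vmax/α and Km/α: Km,app = 0.0137 μM, Vmax,app = 35.1 nmol/s.
v = Vmax,app·[S]/(Km,app + [S]) = 35.1 × 0.319/(0.0137 + 0.319) = 33.7 nmol/s.

33.7 nmol/s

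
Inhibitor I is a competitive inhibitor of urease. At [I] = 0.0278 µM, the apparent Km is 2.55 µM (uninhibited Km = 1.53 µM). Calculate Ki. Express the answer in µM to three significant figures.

0.0417 µM

Competitive: Km,app = α·Km with α = 1 + [I]/Ki.
α = Km,app/Km = 2.55/1.53 = 1.667.
Ki = [I]/(α − 1) = 0.0278/0.6667 = 0.0417 µM.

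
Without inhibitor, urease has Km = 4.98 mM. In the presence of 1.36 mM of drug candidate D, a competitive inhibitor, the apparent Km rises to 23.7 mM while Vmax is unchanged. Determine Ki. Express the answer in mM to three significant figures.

0.362 mM

Competitive: Km,app = α·Km with α = 1 + [I]/Ki.
α = Km,app/Km = 23.7/4.98 = 4.759.
Since α = 1 + [I]/Ki, [I]/Ki = 4.759 − 1 = 3.759 and Ki = 1.36/3.759 = 0.362 mM.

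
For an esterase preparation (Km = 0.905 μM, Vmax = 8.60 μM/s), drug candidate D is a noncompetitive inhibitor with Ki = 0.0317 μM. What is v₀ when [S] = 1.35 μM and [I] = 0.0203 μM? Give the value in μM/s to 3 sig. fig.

With α = 1 + [I]/Ki = 1 + 0.0203/0.0317 = 1.640, the noncompetitive rate law is v = (Vmax/α)·[S] / (Km + [S]).
v = (8.60/1.640)×1.35 / (0.905 + 1.35) = 7.078/2.255 = 3.14 μM/s.

3.14 μM/s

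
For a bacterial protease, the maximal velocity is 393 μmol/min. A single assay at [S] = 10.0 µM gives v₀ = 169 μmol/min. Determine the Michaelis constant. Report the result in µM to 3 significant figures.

13.3 µM

From v = Vmax[S]/(Km+[S]), Km = [S](Vmax − v)/v.
Km = 10.0 × (393 − 169) / 169 = 2240/169 = 13.3 µM.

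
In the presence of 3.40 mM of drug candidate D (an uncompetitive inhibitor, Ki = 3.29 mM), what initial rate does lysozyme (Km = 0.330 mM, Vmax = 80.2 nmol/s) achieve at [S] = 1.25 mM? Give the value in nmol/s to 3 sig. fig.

34.9 nmol/s

α = 1 + [I]/Ki = 1 + 3.40/3.29 = 2.033.
For an uncompetitive inhibitor, both parameters are divided by α, giving Vmax/α and Km/α: Km,app = 0.162 mM, Vmax,app = 39.4 nmol/s.
v = Vmax,app·[S]/(Km,app + [S]) = 39.4 × 1.25/(0.162 + 1.25) = 34.9 nmol/s.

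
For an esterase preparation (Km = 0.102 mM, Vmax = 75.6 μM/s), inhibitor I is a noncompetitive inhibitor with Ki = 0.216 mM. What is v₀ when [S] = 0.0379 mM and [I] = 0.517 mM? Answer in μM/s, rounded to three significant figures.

6.04 μM/s

α = 1 + [I]/Ki = 1 + 0.517/0.216 = 3.394.
For a noncompetitive inhibitor, Vmax is reduced to Vmax/α while Km is unchanged: Km,app = 0.102 mM, Vmax,app = 22.3 μM/s.
v = Vmax,app·[S]/(Km,app + [S]) = 22.3 × 0.0379/(0.102 + 0.0379) = 6.04 μM/s.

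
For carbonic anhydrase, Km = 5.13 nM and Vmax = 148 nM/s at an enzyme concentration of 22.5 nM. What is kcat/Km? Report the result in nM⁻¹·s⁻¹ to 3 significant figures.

1.28 nM⁻¹·s⁻¹

kcat = Vmax/[E]total = 148/22.5 = 6.58 s⁻¹.
kcat/Km = 6.58/5.13 = 1.28 nM⁻¹·s⁻¹.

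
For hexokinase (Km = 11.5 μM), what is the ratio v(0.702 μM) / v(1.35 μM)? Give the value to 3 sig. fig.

0.548

Since Vmax cancels, v₂/v₁ = [S]₂(Km+[S]₁) / [S]₁(Km+[S]₂).
= 0.702×(11.5+1.35) / (1.35×(11.5+0.702)) = 9.021/16.47 = 0.548.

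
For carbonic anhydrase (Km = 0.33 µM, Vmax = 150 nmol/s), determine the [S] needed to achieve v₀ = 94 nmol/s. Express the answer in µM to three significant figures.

The required fractional saturation is v/Vmax = 94/150 = 0.6267.
Then [S]/(Km+[S]) = 0.6267 ⇒ [S] = 0.33 × 0.6267/(1 − 0.6267) = 0.554 µM.

0.554 µM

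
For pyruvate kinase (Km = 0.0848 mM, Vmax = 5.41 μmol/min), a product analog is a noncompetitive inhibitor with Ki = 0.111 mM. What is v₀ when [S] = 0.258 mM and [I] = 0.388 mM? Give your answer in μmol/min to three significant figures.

0.906 μmol/min

With α = 1 + [I]/Ki = 1 + 0.388/0.111 = 4.495, the noncompetitive rate law is v = (Vmax/α)·[S] / (Km + [S]).
v = (5.41/4.495)×0.258 / (0.0848 + 0.258) = 0.3105/0.3428 = 0.906 μmol/min.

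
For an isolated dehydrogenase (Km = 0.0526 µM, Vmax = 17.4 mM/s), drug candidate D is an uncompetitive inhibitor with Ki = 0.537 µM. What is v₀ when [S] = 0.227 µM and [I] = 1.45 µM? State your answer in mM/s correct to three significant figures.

4.43 mM/s

With α = 1 + [I]/Ki = 1 + 1.45/0.537 = 3.700, the uncompetitive rate law is v = (Vmax/α)·[S] / (Km/α + [S]).
v = (17.4/3.700)×0.227 / (0.0526/3.700 + 0.227) = 1.067/0.2412 = 4.43 mM/s.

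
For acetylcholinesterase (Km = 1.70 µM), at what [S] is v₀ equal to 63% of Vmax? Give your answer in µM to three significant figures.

2.89 µM

v/Vmax = [S]/(Km+[S]) = 0.63, so [S] = Km·0.63/(1 − 0.63) = 1.70 × 1.703.
[S] = 2.89 µM.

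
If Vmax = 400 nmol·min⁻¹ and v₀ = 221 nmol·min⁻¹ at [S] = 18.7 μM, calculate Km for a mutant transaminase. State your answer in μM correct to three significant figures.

v/Vmax = 221/400 = 0.5525 = [S]/(Km+[S]).
So Km + [S] = [S]/0.5525 = 33.85 μM, giving Km = 33.85 − 18.7 = 15.1 μM.

15.1 μM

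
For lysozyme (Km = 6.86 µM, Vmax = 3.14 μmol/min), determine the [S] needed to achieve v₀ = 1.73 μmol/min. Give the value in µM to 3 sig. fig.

8.42 µM

Rearranging v = Vmax[S]/(Km+[S]) gives [S] = Km·v/(Vmax − v).
[S] = 6.86 × 1.73 / (3.14 − 1.73) = 11.87/1.410 = 8.42 µM.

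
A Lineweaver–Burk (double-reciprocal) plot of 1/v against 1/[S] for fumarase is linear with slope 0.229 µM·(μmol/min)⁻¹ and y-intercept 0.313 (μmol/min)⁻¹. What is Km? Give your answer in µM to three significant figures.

y-intercept = 1/Vmax ⇒ Vmax = 3.19 μmol/min; slope = Km/Vmax ⇒ Km = slope × Vmax.
Km = 0.229 × 3.19 = 0.732 µM.

0.732 µM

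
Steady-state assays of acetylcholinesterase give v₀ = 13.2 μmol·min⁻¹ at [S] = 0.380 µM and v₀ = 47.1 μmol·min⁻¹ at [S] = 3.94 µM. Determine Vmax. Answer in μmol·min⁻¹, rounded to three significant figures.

64.9 μmol·min⁻¹

From v = Vmax[S]/(Km+[S]), each point gives Vmax = v(Km+[S])/[S].
Equating: 13.2(Km+0.380)/0.380 = 47.1(Km+3.94)/3.94.
34.74·Km + 13.2 = 11.95·Km + 47.1, so (34.74 − 11.95)·Km = 47.1 − 13.2.
Km = 33.90/22.78 = 1.49 µM; then Vmax = 13.2(1.49+0.380)/0.380 = 64.9 μmol·min⁻¹.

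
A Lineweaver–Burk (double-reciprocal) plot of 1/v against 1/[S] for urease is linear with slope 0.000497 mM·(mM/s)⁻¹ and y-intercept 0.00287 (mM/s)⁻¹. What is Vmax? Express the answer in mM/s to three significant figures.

The y-intercept of a Lineweaver–Burk plot equals 1/Vmax, so Vmax = 1/0.00287 = 348 mM/s.

348 mM/s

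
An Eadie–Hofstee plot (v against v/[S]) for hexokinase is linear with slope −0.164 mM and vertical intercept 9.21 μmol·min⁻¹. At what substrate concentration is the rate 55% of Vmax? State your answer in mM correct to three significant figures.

The Eadie–Hofstee slope gives Km = 0.164 mM (slope = −Km).
v/Vmax = [S]/(Km+[S]) = 0.55 ⇒ [S] = Km·0.55/(1−0.55) = 0.164 × 1.222 = 0.200 mM.

0.200 mM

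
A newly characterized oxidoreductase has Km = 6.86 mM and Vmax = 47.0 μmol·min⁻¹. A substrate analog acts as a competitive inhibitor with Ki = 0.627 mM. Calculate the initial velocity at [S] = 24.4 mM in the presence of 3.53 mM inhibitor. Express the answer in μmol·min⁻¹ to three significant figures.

With α = 1 + [I]/Ki = 1 + 3.53/0.627 = 6.630, the competitive rate law is v = Vmax[S] / (αKm + [S]).
v = 47.0×24.4 / (6.630×6.86 + 24.4) = 1147/69.88 = 16.4 μmol·min⁻¹.

16.4 μmol·min⁻¹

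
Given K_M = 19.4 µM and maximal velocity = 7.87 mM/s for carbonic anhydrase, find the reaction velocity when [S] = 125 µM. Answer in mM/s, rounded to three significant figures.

[S]/(Km+[S]) = 125/144.4 = 0.8657, the fractional saturation.
v = 0.8657 × Vmax = 0.8657 × 7.87 = 6.81 mM/s.

6.81 mM/s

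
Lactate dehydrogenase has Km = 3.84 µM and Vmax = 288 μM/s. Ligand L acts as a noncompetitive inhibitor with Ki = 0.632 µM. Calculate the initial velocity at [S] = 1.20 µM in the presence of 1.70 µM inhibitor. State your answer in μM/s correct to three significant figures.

18.6 μM/s

With α = 1 + [I]/Ki = 1 + 1.70/0.632 = 3.690, the noncompetitive rate law is v = (Vmax/α)·[S] / (Km + [S]).
v = (288/3.690)×1.20 / (3.84 + 1.20) = 93.66/5.040 = 18.6 μM/s.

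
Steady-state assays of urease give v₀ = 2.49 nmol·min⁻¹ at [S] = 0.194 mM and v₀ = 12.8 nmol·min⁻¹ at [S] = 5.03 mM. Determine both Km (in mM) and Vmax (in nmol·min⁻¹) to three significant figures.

Km = 1.00 mM; Vmax = 15.3 nmol·min⁻¹

From v = Vmax[S]/(Km+[S]), each point gives Vmax = v(Km+[S])/[S].
Equating: 2.49(Km+0.194)/0.194 = 12.8(Km+5.03)/5.03.
12.84·Km + 2.49 = 2.545·Km + 12.8, so (12.84 − 2.545)·Km = 12.8 − 2.49.
Km = 10.31/10.29 = 1.00 mM; then Vmax = 2.49(1.00+0.194)/0.194 = 15.3 nmol·min⁻¹.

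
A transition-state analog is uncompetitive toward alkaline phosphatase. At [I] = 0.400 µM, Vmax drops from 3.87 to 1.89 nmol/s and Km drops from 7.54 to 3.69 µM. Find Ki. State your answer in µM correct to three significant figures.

Uncompetitive: Vmax,app = Vmax/α (and Km,app = Km/α) with α = 1 + [I]/Ki.
α = Vmax/Vmax,app = 3.87/1.89 = 2.048.
Since α = 1 + [I]/Ki, [I]/Ki = 2.048 − 1 = 1.048 and Ki = 0.400/1.048 = 0.382 µM.

0.382 µM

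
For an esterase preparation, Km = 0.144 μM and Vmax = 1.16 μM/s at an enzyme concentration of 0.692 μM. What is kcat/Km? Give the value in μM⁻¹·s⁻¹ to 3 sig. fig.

kcat = Vmax/[E]total = 1.16/0.692 = 1.68 s⁻¹.
kcat/Km = 1.68/0.144 = 11.6 μM⁻¹·s⁻¹.

11.6 μM⁻¹·s⁻¹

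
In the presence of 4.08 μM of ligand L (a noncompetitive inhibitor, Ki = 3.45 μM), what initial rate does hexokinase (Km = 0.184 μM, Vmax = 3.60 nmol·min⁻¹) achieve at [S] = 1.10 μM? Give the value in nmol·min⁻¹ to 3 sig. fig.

α = 1 + [I]/Ki = 1 + 4.08/3.45 = 2.183.
For a noncompetitive inhibitor, Vmax is reduced to Vmax/α while Km is unchanged: Km,app = 0.184 μM, Vmax,app = 1.65 nmol·min⁻¹.
v = Vmax,app·[S]/(Km,app + [S]) = 1.65 × 1.10/(0.184 + 1.10) = 1.41 nmol·min⁻¹.

1.41 nmol·min⁻¹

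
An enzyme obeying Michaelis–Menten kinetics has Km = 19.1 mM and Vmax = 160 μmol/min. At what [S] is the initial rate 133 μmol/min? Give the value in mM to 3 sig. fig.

94.1 mM

Rearranging v = Vmax[S]/(Km+[S]) gives [S] = Km·v/(Vmax − v).
[S] = 19.1 × 133 / (160 − 133) = 2540/27.00 = 94.1 mM.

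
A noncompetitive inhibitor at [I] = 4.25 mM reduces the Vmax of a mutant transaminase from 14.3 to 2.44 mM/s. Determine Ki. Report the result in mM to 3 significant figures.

Noncompetitive: Vmax,app = Vmax/α with α = 1 + [I]/Ki.
α = Vmax/Vmax,app = 14.3/2.44 = 5.861.
Ki = [I]/(α − 1) = 4.25/4.861 = 0.874 mM.

0.874 mM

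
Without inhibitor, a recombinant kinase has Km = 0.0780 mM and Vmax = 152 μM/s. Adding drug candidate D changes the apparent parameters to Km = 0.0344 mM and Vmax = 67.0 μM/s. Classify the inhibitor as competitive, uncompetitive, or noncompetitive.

uncompetitive

Both Km and Vmax decrease by the same factor (~2.27-fold) — characteristic of uncompetitive inhibition.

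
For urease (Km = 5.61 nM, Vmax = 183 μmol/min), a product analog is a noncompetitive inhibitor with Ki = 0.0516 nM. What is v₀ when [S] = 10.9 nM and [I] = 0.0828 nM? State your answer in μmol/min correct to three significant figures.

46.4 μmol/min

With α = 1 + [I]/Ki = 1 + 0.0828/0.0516 = 2.605, the noncompetitive rate law is v = (Vmax/α)·[S] / (Km + [S]).
v = (183/2.605)×10.9 / (5.61 + 10.9) = 765.8/16.51 = 46.4 μmol/min.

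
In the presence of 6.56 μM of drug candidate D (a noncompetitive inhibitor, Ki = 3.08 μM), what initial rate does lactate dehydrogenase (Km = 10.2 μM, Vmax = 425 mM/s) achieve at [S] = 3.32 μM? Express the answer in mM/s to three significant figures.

33.3 mM/s

α = 1 + [I]/Ki = 1 + 6.56/3.08 = 3.130.
For a noncompetitive inhibitor, Vmax is reduced to Vmax/α while Km is unchanged: Km,app = 10.2 μM, Vmax,app = 136 mM/s.
v = Vmax,app·[S]/(Km,app + [S]) = 136 × 3.32/(10.2 + 3.32) = 33.3 mM/s.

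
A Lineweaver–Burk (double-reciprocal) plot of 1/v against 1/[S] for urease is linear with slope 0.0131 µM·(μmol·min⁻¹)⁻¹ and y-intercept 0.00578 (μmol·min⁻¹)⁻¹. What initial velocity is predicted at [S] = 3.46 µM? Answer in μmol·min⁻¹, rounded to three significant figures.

The y-intercept is 1/Vmax, so Vmax = 1/0.00578 = 173 μmol·min⁻¹.
The slope is Km/Vmax, so Km = 0.0131 × 173 = 2.27 µM.
Then v = 173 × 3.46/(2.27 + 3.46) = 105 μmol·min⁻¹.

105 μmol·min⁻¹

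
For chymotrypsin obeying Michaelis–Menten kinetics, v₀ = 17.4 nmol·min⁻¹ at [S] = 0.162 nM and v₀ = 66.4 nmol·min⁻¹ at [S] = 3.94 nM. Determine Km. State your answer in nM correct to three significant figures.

0.541 nM

In reciprocal form, 1/v = (Km/Vmax)·(1/[S]) + 1/Vmax. The two points give (1/[S], 1/v) = (6.173, 0.05747) and (0.2538, 0.01506).
Slope = (0.05747 − 0.01506)/(6.173 − 0.2538) = 0.007165; intercept = 0.05747 − 0.007165×6.173 = 0.01324.
Vmax = 1/intercept = 75.5 nmol·min⁻¹; Km = slope × Vmax = 0.007165 × 75.5 = 0.541 nM.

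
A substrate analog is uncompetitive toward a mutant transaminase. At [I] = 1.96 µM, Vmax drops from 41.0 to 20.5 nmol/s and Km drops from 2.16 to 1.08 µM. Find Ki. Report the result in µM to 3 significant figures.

Uncompetitive: Vmax,app = Vmax/α (and Km,app = Km/α) with α = 1 + [I]/Ki.
α = Vmax/Vmax,app = 41.0/20.5 = 2.000.
Ki = [I]/(α − 1) = 1.96/1.000 = 1.96 µM.

1.96 µM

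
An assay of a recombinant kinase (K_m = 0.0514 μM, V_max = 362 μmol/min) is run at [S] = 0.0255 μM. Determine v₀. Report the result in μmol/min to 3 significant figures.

120 μmol/min

v = Vmax·[S]/(Km + [S]) = 362 × 0.0255 / (0.0514 + 0.0255)
  = 9.231 / 0.07690 = 120 μmol/min.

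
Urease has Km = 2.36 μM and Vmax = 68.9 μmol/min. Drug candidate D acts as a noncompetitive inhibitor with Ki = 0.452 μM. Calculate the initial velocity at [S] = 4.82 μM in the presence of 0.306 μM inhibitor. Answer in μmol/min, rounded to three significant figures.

With α = 1 + [I]/Ki = 1 + 0.306/0.452 = 1.677, the noncompetitive rate law is v = (Vmax/α)·[S] / (Km + [S]).
v = (68.9/1.677)×4.82 / (2.36 + 4.82) = 198.0/7.180 = 27.6 μmol/min.

27.6 μmol/min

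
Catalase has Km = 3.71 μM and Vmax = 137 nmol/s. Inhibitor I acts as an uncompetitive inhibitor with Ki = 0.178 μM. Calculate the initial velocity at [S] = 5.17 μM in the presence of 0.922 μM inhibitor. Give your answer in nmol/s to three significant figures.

With α = 1 + [I]/Ki = 1 + 0.922/0.178 = 6.180, the uncompetitive rate law is v = (Vmax/α)·[S] / (Km/α + [S]).
v = (137/6.180)×5.17 / (3.71/6.180 + 5.17) = 114.6/5.770 = 19.9 nmol/s.

19.9 nmol/s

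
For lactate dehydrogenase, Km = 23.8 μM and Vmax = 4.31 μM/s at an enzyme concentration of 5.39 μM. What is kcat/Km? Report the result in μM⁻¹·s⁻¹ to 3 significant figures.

kcat = Vmax/[E]total = 4.31/5.39 = 0.800 s⁻¹.
kcat/Km = 0.800/23.8 = 0.0336 μM⁻¹·s⁻¹.

0.0336 μM⁻¹·s⁻¹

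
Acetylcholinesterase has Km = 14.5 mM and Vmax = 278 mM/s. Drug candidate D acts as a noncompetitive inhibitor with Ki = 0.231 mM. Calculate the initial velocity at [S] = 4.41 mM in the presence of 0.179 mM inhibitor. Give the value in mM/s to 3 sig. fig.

36.5 mM/s

α = 1 + [I]/Ki = 1 + 0.179/0.231 = 1.775.
For a noncompetitive inhibitor, Vmax is reduced to Vmax/α while Km is unchanged: Km,app = 14.5 mM, Vmax,app = 157 mM/s.
v = Vmax,app·[S]/(Km,app + [S]) = 157 × 4.41/(14.5 + 4.41) = 36.5 mM/s.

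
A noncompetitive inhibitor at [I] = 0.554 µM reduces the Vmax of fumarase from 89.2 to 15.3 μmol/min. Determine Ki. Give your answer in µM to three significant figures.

0.115 µM

Noncompetitive: Vmax,app = Vmax/α with α = 1 + [I]/Ki.
α = Vmax/Vmax,app = 89.2/15.3 = 5.830.
Since α = 1 + [I]/Ki, [I]/Ki = 5.830 − 1 = 4.830 and Ki = 0.554/4.830 = 0.115 µM.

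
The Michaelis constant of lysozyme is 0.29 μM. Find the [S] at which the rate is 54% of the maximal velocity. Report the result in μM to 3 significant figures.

v/Vmax = [S]/(Km+[S]) = 0.54, so [S] = Km·0.54/(1 − 0.54) = 0.29 × 1.174.
[S] = 0.340 μM.

0.340 μM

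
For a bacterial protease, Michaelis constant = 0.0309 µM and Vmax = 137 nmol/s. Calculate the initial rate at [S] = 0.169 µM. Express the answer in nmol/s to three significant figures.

116 nmol/s

v = Vmax·[S]/(Km + [S]) = 137 × 0.169 / (0.0309 + 0.169)
  = 23.15 / 0.1999 = 116 nmol/s.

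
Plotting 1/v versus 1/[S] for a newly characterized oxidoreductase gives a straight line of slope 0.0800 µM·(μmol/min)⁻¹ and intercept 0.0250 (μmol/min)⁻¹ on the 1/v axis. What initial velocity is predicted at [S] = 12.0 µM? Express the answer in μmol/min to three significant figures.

31.6 μmol/min

The y-intercept is 1/Vmax, so Vmax = 1/0.0250 = 40.0 μmol/min.
The slope is Km/Vmax, so Km = 0.0800 × 40.0 = 3.20 µM.
Then v = 40.0 × 12.0/(3.20 + 12.0) = 31.6 μmol/min.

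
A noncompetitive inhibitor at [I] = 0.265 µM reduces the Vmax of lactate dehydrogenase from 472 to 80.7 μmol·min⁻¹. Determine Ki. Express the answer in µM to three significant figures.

0.0547 µM

Noncompetitive: Vmax,app = Vmax/α with α = 1 + [I]/Ki.
α = Vmax/Vmax,app = 472/80.7 = 5.849.
Ki = [I]/(α − 1) = 0.265/4.849 = 0.0547 µM.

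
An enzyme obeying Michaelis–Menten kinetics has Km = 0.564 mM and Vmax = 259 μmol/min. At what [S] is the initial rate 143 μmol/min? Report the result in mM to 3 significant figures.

Rearranging v = Vmax[S]/(Km+[S]) gives [S] = Km·v/(Vmax − v).
[S] = 0.564 × 143 / (259 − 143) = 80.65/116.0 = 0.695 mM.

0.695 mM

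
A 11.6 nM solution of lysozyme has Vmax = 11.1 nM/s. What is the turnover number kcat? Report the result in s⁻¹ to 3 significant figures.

kcat = Vmax/[E]total = 11.1 nM/s / 11.6 nM = 0.957 s⁻¹.

0.957 s⁻¹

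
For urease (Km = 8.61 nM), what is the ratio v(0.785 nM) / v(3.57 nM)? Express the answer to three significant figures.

0.285

The fractional saturations are [S]/(Km+[S]) = 3.57/12.18 = 0.2931 and 0.785/9.395 = 0.08356.
v₂/v₁ is just their ratio: 0.08356/0.2931 = 0.285.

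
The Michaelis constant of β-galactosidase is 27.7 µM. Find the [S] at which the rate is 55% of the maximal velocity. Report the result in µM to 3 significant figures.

33.9 µM

v/Vmax = [S]/(Km+[S]) = 0.55, so [S] = Km·0.55/(1 − 0.55) = 27.7 × 1.222.
[S] = 33.9 µM.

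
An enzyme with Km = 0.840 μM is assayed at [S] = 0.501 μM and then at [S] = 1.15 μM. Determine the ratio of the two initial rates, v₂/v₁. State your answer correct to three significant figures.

The fractional saturations are [S]/(Km+[S]) = 0.501/1.341 = 0.3736 and 1.15/1.990 = 0.5779.
v₂/v₁ is just their ratio: 0.5779/0.3736 = 1.55.

1.55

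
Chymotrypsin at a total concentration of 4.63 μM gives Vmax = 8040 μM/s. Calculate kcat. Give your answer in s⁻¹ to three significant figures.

1740 s⁻¹

kcat = Vmax/[E]total = 8040 μM/s / 4.63 μM = 1740 s⁻¹.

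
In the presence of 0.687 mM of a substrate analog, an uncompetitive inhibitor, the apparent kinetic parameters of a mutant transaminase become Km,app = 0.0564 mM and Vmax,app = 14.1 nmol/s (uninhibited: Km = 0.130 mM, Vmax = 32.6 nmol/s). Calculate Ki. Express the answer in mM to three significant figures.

0.524 mM

Uncompetitive: Vmax,app = Vmax/α (and Km,app = Km/α) with α = 1 + [I]/Ki.
α = Vmax/Vmax,app = 32.6/14.1 = 2.312.
Since α = 1 + [I]/Ki, [I]/Ki = 2.312 − 1 = 1.312 and Ki = 0.687/1.312 = 0.524 mM.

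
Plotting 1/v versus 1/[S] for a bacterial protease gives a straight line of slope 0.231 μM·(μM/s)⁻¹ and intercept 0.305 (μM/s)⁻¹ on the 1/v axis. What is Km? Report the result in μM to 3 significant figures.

y-intercept = 1/Vmax ⇒ Vmax = 3.28 μM/s; slope = Km/Vmax ⇒ Km = slope × Vmax.
Km = 0.231 × 3.28 = 0.757 μM.

0.757 μM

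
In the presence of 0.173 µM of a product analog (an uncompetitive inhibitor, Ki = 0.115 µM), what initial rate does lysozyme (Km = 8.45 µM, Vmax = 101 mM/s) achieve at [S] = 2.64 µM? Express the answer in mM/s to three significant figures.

17.7 mM/s

With α = 1 + [I]/Ki = 1 + 0.173/0.115 = 2.504, the uncompetitive rate law is v = (Vmax/α)·[S] / (Km/α + [S]).
v = (101/2.504)×2.64 / (8.45/2.504 + 2.64) = 106.5/6.014 = 17.7 mM/s.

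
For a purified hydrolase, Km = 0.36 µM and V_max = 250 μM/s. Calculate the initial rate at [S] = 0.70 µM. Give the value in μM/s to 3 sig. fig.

[S]/(Km+[S]) = 0.70/1.060 = 0.6604, the fractional saturation.
v = 0.6604 × Vmax = 0.6604 × 250 = 165 μM/s.

165 μM/s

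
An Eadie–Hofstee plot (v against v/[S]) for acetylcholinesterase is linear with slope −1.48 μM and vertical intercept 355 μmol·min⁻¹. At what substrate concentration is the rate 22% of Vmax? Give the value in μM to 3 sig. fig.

0.417 μM

The Eadie–Hofstee slope gives Km = 1.48 μM (slope = −Km).
v/Vmax = [S]/(Km+[S]) = 0.22 ⇒ [S] = Km·0.22/(1−0.22) = 1.48 × 0.2821 = 0.417 μM.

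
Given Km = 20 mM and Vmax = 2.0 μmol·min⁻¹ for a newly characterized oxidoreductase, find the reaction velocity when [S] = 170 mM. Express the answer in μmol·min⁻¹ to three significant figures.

[S]/(Km+[S]) = 170/190.0 = 0.8947, the fractional saturation.
v = 0.8947 × Vmax = 0.8947 × 2.0 = 1.79 μmol·min⁻¹.

1.79 μmol·min⁻¹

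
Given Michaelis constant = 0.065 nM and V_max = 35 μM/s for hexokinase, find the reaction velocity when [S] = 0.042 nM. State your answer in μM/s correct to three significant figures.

[S]/(Km+[S]) = 0.042/0.1070 = 0.3925, the fractional saturation.
v = 0.3925 × Vmax = 0.3925 × 35 = 13.7 μM/s.

13.7 μM/s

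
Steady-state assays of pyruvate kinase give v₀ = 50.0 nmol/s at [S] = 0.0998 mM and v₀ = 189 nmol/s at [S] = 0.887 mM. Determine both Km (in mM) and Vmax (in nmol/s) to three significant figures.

From v = Vmax[S]/(Km+[S]), each point gives Vmax = v(Km+[S])/[S].
Equating: 50.0(Km+0.0998)/0.0998 = 189(Km+0.887)/0.887.
501.0·Km + 50.0 = 213.1·Km + 189, so (501.0 − 213.1)·Km = 189 − 50.0.
Km = 139.0/287.9 = 0.483 mM; then Vmax = 50.0(0.483+0.0998)/0.0998 = 292 nmol/s.

Km = 0.483 mM; Vmax = 292 nmol/s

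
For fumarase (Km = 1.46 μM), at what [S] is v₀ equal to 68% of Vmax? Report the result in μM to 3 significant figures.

3.10 μM

v/Vmax = [S]/(Km+[S]) = 0.68, so [S] = Km·0.68/(1 − 0.68) = 1.46 × 2.125.
[S] = 3.10 μM.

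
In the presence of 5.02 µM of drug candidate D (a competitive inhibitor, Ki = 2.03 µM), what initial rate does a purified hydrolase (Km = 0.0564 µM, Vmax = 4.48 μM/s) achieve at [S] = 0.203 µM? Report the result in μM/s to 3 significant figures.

2.28 μM/s

With α = 1 + [I]/Ki = 1 + 5.02/2.03 = 3.473, the competitive rate law is v = Vmax[S] / (αKm + [S]).
v = 4.48×0.203 / (3.473×0.0564 + 0.203) = 0.9094/0.3989 = 2.28 μM/s.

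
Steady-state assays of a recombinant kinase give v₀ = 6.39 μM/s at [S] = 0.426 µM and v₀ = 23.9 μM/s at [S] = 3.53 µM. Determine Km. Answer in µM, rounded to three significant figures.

2.13 µM

From v = Vmax[S]/(Km+[S]), each point gives Vmax = v(Km+[S])/[S].
Equating: 6.39(Km+0.426)/0.426 = 23.9(Km+3.53)/3.53.
15.00·Km + 6.39 = 6.771·Km + 23.9, so (15.00 − 6.771)·Km = 23.9 − 6.39.
Km = 17.51/8.229 = 2.13 µM; then Vmax = 6.39(2.13+0.426)/0.426 = 38.3 μM/s.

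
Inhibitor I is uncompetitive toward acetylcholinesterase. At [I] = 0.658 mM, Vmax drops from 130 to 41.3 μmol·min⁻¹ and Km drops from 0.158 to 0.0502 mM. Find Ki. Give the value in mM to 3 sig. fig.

0.306 mM

Uncompetitive: Vmax,app = Vmax/α (and Km,app = Km/α) with α = 1 + [I]/Ki.
α = Vmax/Vmax,app = 130/41.3 = 3.148.
Ki = [I]/(α − 1) = 0.658/2.148 = 0.306 mM.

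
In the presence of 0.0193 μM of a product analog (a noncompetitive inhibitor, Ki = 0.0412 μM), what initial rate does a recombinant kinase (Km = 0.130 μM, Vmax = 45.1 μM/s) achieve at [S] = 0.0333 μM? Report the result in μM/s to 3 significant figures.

6.26 μM/s

α = 1 + [I]/Ki = 1 + 0.0193/0.0412 = 1.468.
For a noncompetitive inhibitor, Vmax is reduced to Vmax/α while Km is unchanged: Km,app = 0.130 μM, Vmax,app = 30.7 μM/s.
v = Vmax,app·[S]/(Km,app + [S]) = 30.7 × 0.0333/(0.130 + 0.0333) = 6.26 μM/s.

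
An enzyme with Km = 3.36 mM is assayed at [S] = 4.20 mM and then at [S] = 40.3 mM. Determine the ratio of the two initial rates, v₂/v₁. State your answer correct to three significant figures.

Since Vmax cancels, v₂/v₁ = [S]₂(Km+[S]₁) / [S]₁(Km+[S]₂).
= 40.3×(3.36+4.20) / (4.20×(3.36+40.3)) = 304.7/183.4 = 1.66.

1.66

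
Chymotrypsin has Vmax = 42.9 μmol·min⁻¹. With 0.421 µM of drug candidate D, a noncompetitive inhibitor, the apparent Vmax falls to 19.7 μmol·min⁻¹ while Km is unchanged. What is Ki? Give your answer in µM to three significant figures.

0.357 µM

Noncompetitive: Vmax,app = Vmax/α with α = 1 + [I]/Ki.
α = Vmax/Vmax,app = 42.9/19.7 = 2.178.
Since α = 1 + [I]/Ki, [I]/Ki = 2.178 − 1 = 1.178 and Ki = 0.421/1.178 = 0.357 µM.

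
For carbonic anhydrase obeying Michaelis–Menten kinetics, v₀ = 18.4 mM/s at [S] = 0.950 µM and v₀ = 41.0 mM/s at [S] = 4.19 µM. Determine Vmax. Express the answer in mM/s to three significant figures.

In reciprocal form, 1/v = (Km/Vmax)·(1/[S]) + 1/Vmax. The two points give (1/[S], 1/v) = (1.053, 0.05435) and (0.2387, 0.02439).
Slope = (0.05435 − 0.02439)/(1.053 − 0.2387) = 0.03680; intercept = 0.05435 − 0.03680×1.053 = 0.01561.
Vmax = 1/intercept = 64.1 mM/s; Km = slope × Vmax = 0.03680 × 64.1 = 2.36 µM.

64.1 mM/s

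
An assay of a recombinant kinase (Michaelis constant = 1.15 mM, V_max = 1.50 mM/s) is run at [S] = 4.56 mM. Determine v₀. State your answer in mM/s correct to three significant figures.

[S]/(Km+[S]) = 4.56/5.710 = 0.7986, the fractional saturation.
v = 0.7986 × Vmax = 0.7986 × 1.50 = 1.20 mM/s.

1.20 mM/s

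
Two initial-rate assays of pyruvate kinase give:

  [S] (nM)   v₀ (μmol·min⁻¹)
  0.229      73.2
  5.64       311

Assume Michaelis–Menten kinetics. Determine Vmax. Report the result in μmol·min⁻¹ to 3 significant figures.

361 μmol·min⁻¹

From v = Vmax[S]/(Km+[S]), each point gives Vmax = v(Km+[S])/[S].
Equating: 73.2(Km+0.229)/0.229 = 311(Km+5.64)/5.64.
319.7·Km + 73.2 = 55.14·Km + 311, so (319.7 − 55.14)·Km = 311 − 73.2.
Km = 237.8/264.5 = 0.899 nM; then Vmax = 73.2(0.899+0.229)/0.229 = 361 μmol·min⁻¹.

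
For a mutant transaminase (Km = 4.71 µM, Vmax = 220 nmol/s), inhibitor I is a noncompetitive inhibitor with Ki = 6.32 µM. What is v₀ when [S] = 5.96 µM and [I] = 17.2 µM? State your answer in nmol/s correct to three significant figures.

33.0 nmol/s

α = 1 + [I]/Ki = 1 + 17.2/6.32 = 3.722.
For a noncompetitive inhibitor, Vmax is reduced to Vmax/α while Km is unchanged: Km,app = 4.71 µM, Vmax,app = 59.1 nmol/s.
v = Vmax,app·[S]/(Km,app + [S]) = 59.1 × 5.96/(4.71 + 5.96) = 33.0 nmol/s.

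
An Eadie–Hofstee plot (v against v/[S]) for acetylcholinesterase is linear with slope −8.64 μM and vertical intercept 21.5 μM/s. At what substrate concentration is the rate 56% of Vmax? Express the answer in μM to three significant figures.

11.0 μM

The Eadie–Hofstee slope gives Km = 8.64 μM (slope = −Km).
v/Vmax = [S]/(Km+[S]) = 0.56 ⇒ [S] = Km·0.56/(1−0.56) = 8.64 × 1.273 = 11.0 μM.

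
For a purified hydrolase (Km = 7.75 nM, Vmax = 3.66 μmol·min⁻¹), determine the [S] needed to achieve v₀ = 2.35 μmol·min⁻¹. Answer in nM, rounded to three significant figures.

13.9 nM

The required fractional saturation is v/Vmax = 2.35/3.66 = 0.6421.
Then [S]/(Km+[S]) = 0.6421 ⇒ [S] = 7.75 × 0.6421/(1 − 0.6421) = 13.9 nM.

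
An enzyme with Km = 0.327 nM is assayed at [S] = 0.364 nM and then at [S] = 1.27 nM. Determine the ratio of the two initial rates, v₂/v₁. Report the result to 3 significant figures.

The fractional saturations are [S]/(Km+[S]) = 0.364/0.6910 = 0.5268 and 1.27/1.597 = 0.7952.
v₂/v₁ is just their ratio: 0.7952/0.5268 = 1.51.

1.51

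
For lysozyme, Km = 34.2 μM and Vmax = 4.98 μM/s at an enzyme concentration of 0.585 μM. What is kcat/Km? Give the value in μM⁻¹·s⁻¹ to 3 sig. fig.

0.249 μM⁻¹·s⁻¹

kcat = Vmax/[E]total = 4.98/0.585 = 8.51 s⁻¹.
kcat/Km = 8.51/34.2 = 0.249 μM⁻¹·s⁻¹.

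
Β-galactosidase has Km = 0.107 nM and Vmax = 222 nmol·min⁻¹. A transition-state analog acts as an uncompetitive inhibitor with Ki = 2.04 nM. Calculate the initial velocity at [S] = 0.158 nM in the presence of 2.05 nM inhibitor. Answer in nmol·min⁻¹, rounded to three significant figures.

α = 1 + [I]/Ki = 1 + 2.05/2.04 = 2.005.
For an uncompetitive inhibitor, both parameters are divided by α, giving Vmax/α and Km/α: Km,app = 0.0534 nM, Vmax,app = 111 nmol·min⁻¹.
v = Vmax,app·[S]/(Km,app + [S]) = 111 × 0.158/(0.0534 + 0.158) = 82.8 nmol·min⁻¹.

82.8 nmol·min⁻¹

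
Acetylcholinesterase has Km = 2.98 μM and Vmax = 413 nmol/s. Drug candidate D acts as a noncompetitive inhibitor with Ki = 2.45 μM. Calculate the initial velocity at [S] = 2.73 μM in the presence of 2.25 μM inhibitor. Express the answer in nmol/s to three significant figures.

α = 1 + [I]/Ki = 1 + 2.25/2.45 = 1.918.
For a noncompetitive inhibitor, Vmax is reduced to Vmax/α while Km is unchanged: Km,app = 2.98 μM, Vmax,app = 215 nmol/s.
v = Vmax,app·[S]/(Km,app + [S]) = 215 × 2.73/(2.98 + 2.73) = 103 nmol/s.

103 nmol/s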